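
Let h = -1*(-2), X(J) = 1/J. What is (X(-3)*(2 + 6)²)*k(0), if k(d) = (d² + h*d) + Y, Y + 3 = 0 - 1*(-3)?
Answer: 0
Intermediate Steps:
Y = 0 (Y = -3 + (0 - 1*(-3)) = -3 + (0 + 3) = -3 + 3 = 0)
h = 2
k(d) = d² + 2*d (k(d) = (d² + 2*d) + 0 = d² + 2*d)
(X(-3)*(2 + 6)²)*k(0) = ((2 + 6)²/(-3))*(0*(2 + 0)) = (-⅓*8²)*(0*2) = -⅓*64*0 = -64/3*0 = 0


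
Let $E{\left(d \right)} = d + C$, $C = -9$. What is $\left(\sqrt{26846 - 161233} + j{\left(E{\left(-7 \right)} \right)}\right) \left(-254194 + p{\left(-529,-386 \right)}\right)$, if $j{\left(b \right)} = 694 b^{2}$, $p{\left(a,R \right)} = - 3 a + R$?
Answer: $-44947748352 - 252993 i \sqrt{134387} \approx -4.4948 \cdot 10^{10} - 9.2744 \cdot 10^{7} i$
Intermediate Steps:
$p{\left(a,R \right)} = R - 3 a$
$E{\left(d \right)} = -9 + d$ ($E{\left(d \right)} = d - 9 = -9 + d$)
$\left(\sqrt{26846 - 161233} + j{\left(E{\left(-7 \right)} \right)}\right) \left(-254194 + p{\left(-529,-386 \right)}\right) = \left(\sqrt{26846 - 161233} + 694 \left(-9 - 7\right)^{2}\right) \left(-254194 - -1201\right) = \left(\sqrt{-134387} + 694 \left(-16\right)^{2}\right) \left(-254194 + \left(-386 + 1587\right)\right) = \left(i \sqrt{134387} + 694 \cdot 256\right) \left(-254194 + 1201\right) = \left(i \sqrt{134387} + 177664\right) \left(-252993\right) = \left(177664 + i \sqrt{134387}\right) \left(-252993\right) = -44947748352 - 252993 i \sqrt{134387}$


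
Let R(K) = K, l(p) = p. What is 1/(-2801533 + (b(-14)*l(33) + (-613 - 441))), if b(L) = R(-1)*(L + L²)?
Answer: -1/2808593 ≈ -3.5605e-7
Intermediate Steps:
b(L) = -L - L² (b(L) = -(L + L²) = -L - L²)
1/(-2801533 + (b(-14)*l(33) + (-613 - 441))) = 1/(-2801533 + (-1*(-14)*(1 - 14)*33 + (-613 - 441))) = 1/(-2801533 + (-1*(-14)*(-13)*33 - 1054)) = 1/(-2801533 + (-182*33 - 1054)) = 1/(-2801533 + (-6006 - 1054)) = 1/(-2801533 - 7060) = 1/(-2808593) = -1/2808593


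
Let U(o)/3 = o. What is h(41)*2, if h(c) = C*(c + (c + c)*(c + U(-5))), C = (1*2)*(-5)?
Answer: -43460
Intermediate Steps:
U(o) = 3*o
C = -10 (C = 2*(-5) = -10)
h(c) = -10*c - 20*c*(-15 + c) (h(c) = -10*(c + (c + c)*(c + 3*(-5))) = -10*(c + (2*c)*(c - 15)) = -10*(c + (2*c)*(-15 + c)) = -10*(c + 2*c*(-15 + c)) = -10*c - 20*c*(-15 + c))
h(41)*2 = (10*41*(29 - 2*41))*2 = (10*41*(29 - 82))*2 = (10*41*(-53))*2 = -21730*2 = -43460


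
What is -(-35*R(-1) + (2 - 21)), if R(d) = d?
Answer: -16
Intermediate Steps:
-(-35*R(-1) + (2 - 21)) = -(-35*(-1) + (2 - 21)) = -(35 - 19) = -1*16 = -16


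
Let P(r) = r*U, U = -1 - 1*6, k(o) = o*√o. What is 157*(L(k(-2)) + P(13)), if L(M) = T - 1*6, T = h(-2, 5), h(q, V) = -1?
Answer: -15386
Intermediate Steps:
T = -1
k(o) = o^(3/2)
U = -7 (U = -1 - 6 = -7)
P(r) = -7*r (P(r) = r*(-7) = -7*r)
L(M) = -7 (L(M) = -1 - 1*6 = -1 - 6 = -7)
157*(L(k(-2)) + P(13)) = 157*(-7 - 7*13) = 157*(-7 - 91) = 157*(-98) = -15386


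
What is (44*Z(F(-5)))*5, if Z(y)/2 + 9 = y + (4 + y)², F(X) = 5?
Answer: 33880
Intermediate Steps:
Z(y) = -18 + 2*y + 2*(4 + y)² (Z(y) = -18 + 2*(y + (4 + y)²) = -18 + (2*y + 2*(4 + y)²) = -18 + 2*y + 2*(4 + y)²)
(44*Z(F(-5)))*5 = (44*(-18 + 2*5 + 2*(4 + 5)²))*5 = (44*(-18 + 10 + 2*9²))*5 = (44*(-18 + 10 + 2*81))*5 = (44*(-18 + 10 + 162))*5 = (44*154)*5 = 6776*5 = 33880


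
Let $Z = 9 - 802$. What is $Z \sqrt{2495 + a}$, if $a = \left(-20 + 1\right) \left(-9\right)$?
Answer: $- 793 \sqrt{2666} \approx -40945.0$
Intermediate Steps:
$a = 171$ ($a = \left(-19\right) \left(-9\right) = 171$)
$Z = -793$ ($Z = 9 - 802 = -793$)
$Z \sqrt{2495 + a} = - 793 \sqrt{2495 + 171} = - 793 \sqrt{2666}$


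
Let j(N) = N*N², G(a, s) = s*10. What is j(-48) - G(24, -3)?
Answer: -110562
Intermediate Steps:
G(a, s) = 10*s
j(N) = N³
j(-48) - G(24, -3) = (-48)³ - 10*(-3) = -110592 - 1*(-30) = -110592 + 30 = -110562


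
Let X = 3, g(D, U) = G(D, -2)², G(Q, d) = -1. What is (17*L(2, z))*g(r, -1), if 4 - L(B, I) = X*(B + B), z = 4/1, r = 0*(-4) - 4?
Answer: -136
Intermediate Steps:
r = -4 (r = 0 - 4 = -4)
g(D, U) = 1 (g(D, U) = (-1)² = 1)
z = 4 (z = 4*1 = 4)
L(B, I) = 4 - 6*B (L(B, I) = 4 - 3*(B + B) = 4 - 3*2*B = 4 - 6*B)
(17*L(2, z))*g(r, -1) = (17*(4 - 6*2))*1 = (17*(4 - 12))*1 = (17*(-8))*1 = -136*1 = -136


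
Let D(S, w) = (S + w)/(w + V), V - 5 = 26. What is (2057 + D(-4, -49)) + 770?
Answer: 50939/18 ≈ 2829.9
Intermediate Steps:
V = 31 (V = 5 + 26 = 31)
D(S, w) = (S + w)/(31 + w) (D(S, w) = (S + w)/(w + 31) = (S + w)/(31 + w))
(2057 + D(-4, -49)) + 770 = (2057 + (-4 - 49)/(31 - 49)) + 770 = (2057 - 53/(-18)) + 770 = (2057 - 1/18*(-53)) + 770 = (2057 + 53/18) + 770 = 37079/18 + 770 = 50939/18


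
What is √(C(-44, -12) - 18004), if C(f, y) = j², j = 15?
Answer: I*√17779 ≈ 133.34*I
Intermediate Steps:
C(f, y) = 225 (C(f, y) = 15² = 225)
√(C(-44, -12) - 18004) = √(225 - 18004) = √(-17779) = I*√17779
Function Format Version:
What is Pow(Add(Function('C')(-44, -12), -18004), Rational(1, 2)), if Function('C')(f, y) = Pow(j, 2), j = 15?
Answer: Mul(I, Pow(17779, Rational(1, 2))) ≈ Mul(133.34, I)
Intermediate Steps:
Function('C')(f, y) = 225 (Function('C')(f, y) = Pow(15, 2) = 225)
Pow(Add(Function('C')(-44, -12), -18004), Rational(1, 2)) = Pow(Add(225, -18004), Rational(1, 2)) = Pow(-17779, Rational(1, 2)) = Mul(I, Pow(17779, Rational(1, 2)))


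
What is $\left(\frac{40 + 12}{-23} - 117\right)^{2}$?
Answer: $\frac{7524049}{529} \approx 14223.0$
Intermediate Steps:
$\left(\frac{40 + 12}{-23} - 117\right)^{2} = \left(52 \left(- \frac{1}{23}\right) - 117\right)^{2} = \left(- \frac{52}{23} - 117\right)^{2} = \left(- \frac{2743}{23}\right)^{2} = \frac{7524049}{529}$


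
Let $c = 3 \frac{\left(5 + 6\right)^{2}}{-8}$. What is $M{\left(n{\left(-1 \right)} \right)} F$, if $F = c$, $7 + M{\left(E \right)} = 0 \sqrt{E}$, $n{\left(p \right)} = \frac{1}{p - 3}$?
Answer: $\frac{2541}{8} \approx 317.63$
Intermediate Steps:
$n{\left(p \right)} = \frac{1}{-3 + p}$
$M{\left(E \right)} = -7$ ($M{\left(E \right)} = -7 + 0 \sqrt{E} = -7 + 0 = -7$)
$c = - \frac{363}{8}$ ($c = 3 \cdot 11^{2} \left(- \frac{1}{8}\right) = 3 \cdot 121 \left(- \frac{1}{8}\right) = 3 \left(- \frac{121}{8}\right) = - \frac{363}{8} \approx -45.375$)
$F = - \frac{363}{8} \approx -45.375$
$M{\left(n{\left(-1 \right)} \right)} F = \left(-7\right) \left(- \frac{363}{8}\right) = \frac{2541}{8}$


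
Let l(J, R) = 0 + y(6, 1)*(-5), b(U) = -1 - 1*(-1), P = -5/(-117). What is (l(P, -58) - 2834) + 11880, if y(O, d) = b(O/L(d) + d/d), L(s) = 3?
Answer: 9046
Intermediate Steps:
P = 5/117 (P = -5*(-1/117) = 5/117 ≈ 0.042735)
b(U) = 0 (b(U) = -1 + 1 = 0)
y(O, d) = 0
l(J, R) = 0 (l(J, R) = 0 + 0*(-5) = 0 + 0 = 0)
(l(P, -58) - 2834) + 11880 = (0 - 2834) + 11880 = -2834 + 11880 = 9046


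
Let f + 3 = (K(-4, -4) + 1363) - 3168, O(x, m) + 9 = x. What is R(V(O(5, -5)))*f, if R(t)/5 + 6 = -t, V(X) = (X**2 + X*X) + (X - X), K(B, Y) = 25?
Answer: 338770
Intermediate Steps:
O(x, m) = -9 + x
V(X) = 2*X**2 (V(X) = (X**2 + X**2) + 0 = 2*X**2 + 0 = 2*X**2)
f = -1783 (f = -3 + ((25 + 1363) - 3168) = -3 + (1388 - 3168) = -3 - 1780 = -1783)
R(t) = -30 - 5*t (R(t) = -30 + 5*(-t) = -30 - 5*t)
R(V(O(5, -5)))*f = (-30 - 10*(-9 + 5)**2)*(-1783) = (-30 - 10*(-4)**2)*(-1783) = (-30 - 10*16)*(-1783) = (-30 - 5*32)*(-1783) = (-30 - 160)*(-1783) = -190*(-1783) = 338770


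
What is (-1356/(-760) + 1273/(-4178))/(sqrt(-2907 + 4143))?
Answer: 146809*sqrt(309)/61322595 ≈ 0.042083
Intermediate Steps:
(-1356/(-760) + 1273/(-4178))/(sqrt(-2907 + 4143)) = (-1356*(-1/760) + 1273*(-1/4178))/(sqrt(1236)) = (339/190 - 1273/4178)/((2*sqrt(309))) = 293618*(sqrt(309)/618)/198455 = 146809*sqrt(309)/61322595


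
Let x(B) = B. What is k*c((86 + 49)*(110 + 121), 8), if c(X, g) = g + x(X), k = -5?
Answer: -155965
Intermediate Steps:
c(X, g) = X + g (c(X, g) = g + X = X + g)
k*c((86 + 49)*(110 + 121), 8) = -5*((86 + 49)*(110 + 121) + 8) = -5*(135*231 + 8) = -5*(31185 + 8) = -5*31193 = -155965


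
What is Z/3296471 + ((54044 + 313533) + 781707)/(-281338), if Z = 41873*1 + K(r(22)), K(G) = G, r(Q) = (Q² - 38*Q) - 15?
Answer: -1888452080868/463711279099 ≈ -4.0725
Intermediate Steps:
r(Q) = -15 + Q² - 38*Q
Z = 41506 (Z = 41873*1 + (-15 + 22² - 38*22) = 41873 + (-15 + 484 - 836) = 41873 - 367 = 41506)
Z/3296471 + ((54044 + 313533) + 781707)/(-281338) = 41506/3296471 + ((54044 + 313533) + 781707)/(-281338) = 41506*(1/3296471) + (367577 + 781707)*(-1/281338) = 41506/3296471 + 1149284*(-1/281338) = 41506/3296471 - 574642/140669 = -1888452080868/463711279099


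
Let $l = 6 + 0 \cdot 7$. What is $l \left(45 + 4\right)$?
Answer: $294$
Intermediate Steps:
$l = 6$ ($l = 6 + 0 = 6$)
$l \left(45 + 4\right) = 6 \left(45 + 4\right) = 6 \cdot 49 = 294$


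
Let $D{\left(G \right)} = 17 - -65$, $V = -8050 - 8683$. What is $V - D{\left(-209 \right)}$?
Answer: $-16815$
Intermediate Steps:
$V = -16733$ ($V = -8050 - 8683 = -16733$)
$D{\left(G \right)} = 82$ ($D{\left(G \right)} = 17 + 65 = 82$)
$V - D{\left(-209 \right)} = -16733 - 82 = -16815$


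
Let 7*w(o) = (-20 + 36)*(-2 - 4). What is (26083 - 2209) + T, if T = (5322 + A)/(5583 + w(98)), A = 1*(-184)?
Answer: 930763856/38985 ≈ 23875.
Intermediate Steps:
A = -184
w(o) = -96/7 (w(o) = ((-20 + 36)*(-2 - 4))/7 = (16*(-6))/7 = (⅐)*(-96) = -96/7)
T = 35966/38985 (T = (5322 - 184)/(5583 - 96/7) = 5138/(38985/7) = 5138*(7/38985) = 35966/38985 ≈ 0.92256)
(26083 - 2209) + T = (26083 - 2209) + 35966/38985 = 23874 + 35966/38985 = 930763856/38985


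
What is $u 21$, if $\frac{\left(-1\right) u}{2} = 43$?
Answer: $-1806$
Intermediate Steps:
$u = -86$ ($u = \left(-2\right) 43 = -86$)
$u 21 = \left(-86\right) 21 = -1806$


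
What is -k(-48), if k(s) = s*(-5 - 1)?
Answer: -288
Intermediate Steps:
k(s) = -6*s (k(s) = s*(-6) = -6*s)
-k(-48) = -(-6)*(-48) = -1*288 = -288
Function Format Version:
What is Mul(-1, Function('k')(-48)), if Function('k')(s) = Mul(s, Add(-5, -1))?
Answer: -288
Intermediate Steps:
Function('k')(s) = Mul(-6, s) (Function('k')(s) = Mul(s, -6) = Mul(-6, s))
Mul(-1, Function('k')(-48)) = Mul(-1, Mul(-6, -48)) = Mul(-1, 288) = -288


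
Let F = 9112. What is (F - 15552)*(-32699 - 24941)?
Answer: 371201600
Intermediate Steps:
(F - 15552)*(-32699 - 24941) = (9112 - 15552)*(-32699 - 24941) = -6440*(-57640) = 371201600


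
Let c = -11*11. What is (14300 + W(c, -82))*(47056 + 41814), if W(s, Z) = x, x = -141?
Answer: 1258310330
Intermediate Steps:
c = -121
W(s, Z) = -141
(14300 + W(c, -82))*(47056 + 41814) = (14300 - 141)*(47056 + 41814) = 14159*88870 = 1258310330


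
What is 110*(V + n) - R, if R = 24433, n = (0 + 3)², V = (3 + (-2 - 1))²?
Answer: -23443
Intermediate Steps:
V = 0 (V = (3 - 3)² = 0² = 0)
n = 9 (n = 3² = 9)
110*(V + n) - R = 110*(0 + 9) - 1*24433 = 110*9 - 24433 = 990 - 24433 = -23443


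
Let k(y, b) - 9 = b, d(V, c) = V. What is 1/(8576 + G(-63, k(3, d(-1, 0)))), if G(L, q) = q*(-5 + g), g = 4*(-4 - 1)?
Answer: 1/8376 ≈ 0.00011939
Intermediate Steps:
g = -20 (g = 4*(-5) = -20)
k(y, b) = 9 + b
G(L, q) = -25*q (G(L, q) = q*(-5 - 20) = q*(-25) = -25*q)
1/(8576 + G(-63, k(3, d(-1, 0)))) = 1/(8576 - 25*(9 - 1)) = 1/(8576 - 25*8) = 1/(8576 - 200) = 1/8376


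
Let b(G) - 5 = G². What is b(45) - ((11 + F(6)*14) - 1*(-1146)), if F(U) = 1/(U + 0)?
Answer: 2612/3 ≈ 870.67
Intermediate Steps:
b(G) = 5 + G²
F(U) = 1/U
b(45) - ((11 + F(6)*14) - 1*(-1146)) = (5 + 45²) - ((11 + 14/6) - 1*(-1146)) = (5 + 2025) - ((11 + (⅙)*14) + 1146) = 2030 - ((11 + 7/3) + 1146) = 2030 - (40/3 + 1146) = 2030 - 1*3478/3 = 2030 - 3478/3 = 2612/3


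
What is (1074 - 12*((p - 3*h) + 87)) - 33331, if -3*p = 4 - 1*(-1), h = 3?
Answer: -33173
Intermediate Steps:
p = -5/3 (p = -(4 - 1*(-1))/3 = -(4 + 1)/3 = -⅓*5 = -5/3 ≈ -1.6667)
(1074 - 12*((p - 3*h) + 87)) - 33331 = (1074 - 12*((-5/3 - 3*3) + 87)) - 33331 = (1074 - 12*((-5/3 - 9) + 87)) - 33331 = (1074 - 12*(-32/3 + 87)) - 33331 = (1074 - 12*229/3) - 33331 = (1074 - 916) - 33331 = 158 - 33331 = -33173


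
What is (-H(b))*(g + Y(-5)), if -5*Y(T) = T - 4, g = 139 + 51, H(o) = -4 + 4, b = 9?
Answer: 0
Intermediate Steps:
H(o) = 0
g = 190
Y(T) = ⅘ - T/5 (Y(T) = -(T - 4)/5 = -(-4 + T)/5 = ⅘ - T/5)
(-H(b))*(g + Y(-5)) = (-1*0)*(190 + (⅘ - ⅕*(-5))) = 0*(190 + (⅘ + 1)) = 0*(190 + 9/5) = 0*(959/5) = 0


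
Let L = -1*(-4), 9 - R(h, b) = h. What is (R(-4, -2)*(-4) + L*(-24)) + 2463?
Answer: 2315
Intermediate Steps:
R(h, b) = 9 - h
L = 4
(R(-4, -2)*(-4) + L*(-24)) + 2463 = ((9 - 1*(-4))*(-4) + 4*(-24)) + 2463 = ((9 + 4)*(-4) - 96) + 2463 = (13*(-4) - 96) + 2463 = (-52 - 96) + 2463 = -148 + 2463 = 2315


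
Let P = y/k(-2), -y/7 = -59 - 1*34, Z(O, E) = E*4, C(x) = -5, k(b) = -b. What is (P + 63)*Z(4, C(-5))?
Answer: -7770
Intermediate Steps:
Z(O, E) = 4*E
y = 651 (y = -7*(-59 - 1*34) = -7*(-59 - 34) = -7*(-93) = 651)
P = 651/2 (P = 651/((-1*(-2))) = 651/2 ≈ 325.50)
(P + 63)*Z(4, C(-5)) = (651/2 + 63)*(4*(-5)) = (777/2)*(-20) = -7770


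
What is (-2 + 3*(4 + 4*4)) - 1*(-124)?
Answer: 182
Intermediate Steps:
(-2 + 3*(4 + 4*4)) - 1*(-124) = (-2 + 3*(4 + 16)) + 124 = (-2 + 3*20) + 124 = (-2 + 60) + 124 = 58 + 124 = 182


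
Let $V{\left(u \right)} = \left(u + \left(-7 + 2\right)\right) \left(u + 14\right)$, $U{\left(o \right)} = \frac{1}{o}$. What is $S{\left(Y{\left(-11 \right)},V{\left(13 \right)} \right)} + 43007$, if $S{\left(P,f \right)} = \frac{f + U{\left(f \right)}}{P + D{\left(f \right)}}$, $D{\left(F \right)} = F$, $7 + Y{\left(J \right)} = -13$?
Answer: $\frac{1820791009}{42336} \approx 43008.0$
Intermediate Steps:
$Y{\left(J \right)} = -20$ ($Y{\left(J \right)} = -7 - 13 = -20$)
$V{\left(u \right)} = \left(-5 + u\right) \left(14 + u\right)$ ($V{\left(u \right)} = \left(u - 5\right) \left(14 + u\right) = \left(-5 + u\right) \left(14 + u\right)$)
$S{\left(P,f \right)} = \frac{f + \frac{1}{f}}{P + f}$
$S{\left(Y{\left(-11 \right)},V{\left(13 \right)} \right)} + 43007 = \frac{1 + \left(-70 + 13^{2} + 9 \cdot 13\right)^{2}}{\left(-70 + 13^{2} + 9 \cdot 13\right) \left(-20 + \left(-70 + 13^{2} + 9 \cdot 13\right)\right)} + 43007 = \frac{1 + \left(-70 + 169 + 117\right)^{2}}{\left(-70 + 169 + 117\right) \left(-20 + \left(-70 + 169 + 117\right)\right)} + 43007 = \frac{1 + 216^{2}}{216 \left(-20 + 216\right)} + 43007 = \frac{1 + 46656}{216 \cdot 196} + 43007 = \frac{1}{216} \cdot \frac{1}{196} \cdot 46657 + 43007 = \frac{46657}{42336} + 43007 = \frac{1820791009}{42336}$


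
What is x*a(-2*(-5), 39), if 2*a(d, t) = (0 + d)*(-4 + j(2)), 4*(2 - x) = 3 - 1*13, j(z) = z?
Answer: -45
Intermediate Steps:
x = 9/2 (x = 2 - (3 - 1*13)/4 = 2 - (3 - 13)/4 = 2 - ¼*(-10) = 2 + 5/2 = 9/2 ≈ 4.5000)
a(d, t) = -d (a(d, t) = ((0 + d)*(-4 + 2))/2 = (d*(-2))/2 = (-2*d)/2 = -d)
x*a(-2*(-5), 39) = 9*(-(-2)*(-5))/2 = 9*(-1*10)/2 = (9/2)*(-10) = -45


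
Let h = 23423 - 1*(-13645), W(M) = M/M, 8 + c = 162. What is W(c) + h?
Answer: 37069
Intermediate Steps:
c = 154 (c = -8 + 162 = 154)
W(M) = 1
h = 37068 (h = 23423 + 13645 = 37068)
W(c) + h = 1 + 37068 = 37069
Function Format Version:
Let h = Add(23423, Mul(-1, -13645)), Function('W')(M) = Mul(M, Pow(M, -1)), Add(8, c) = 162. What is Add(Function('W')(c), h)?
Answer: 37069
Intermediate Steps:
c = 154 (c = Add(-8, 162) = 154)
Function('W')(M) = 1
h = 37068 (h = Add(23423, 13645) = 37068)
Add(Function('W')(c), h) = Add(1, 37068) = 37069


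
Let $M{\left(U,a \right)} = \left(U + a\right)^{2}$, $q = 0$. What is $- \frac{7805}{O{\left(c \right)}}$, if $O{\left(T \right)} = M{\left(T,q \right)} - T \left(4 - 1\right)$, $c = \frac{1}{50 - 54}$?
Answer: $- \frac{124880}{13} \approx -9606.2$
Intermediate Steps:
$c = - \frac{1}{4}$ ($c = \frac{1}{-4} = - \frac{1}{4} \approx -0.25$)
$O{\left(T \right)} = T^{2} - 3 T$ ($O{\left(T \right)} = \left(T + 0\right)^{2} - T \left(4 - 1\right) = T^{2} - T 3 = T^{2} - 3 T$)
$- \frac{7805}{O{\left(c \right)}} = - \frac{7805}{\left(- \frac{1}{4}\right) \left(-3 - \frac{1}{4}\right)} = - \frac{7805}{\left(- \frac{1}{4}\right) \left(- \frac{13}{4}\right)} = - \frac{7805}{\frac{13}{16}} = \left(-7805\right) \frac{16}{13} = - \frac{124880}{13}$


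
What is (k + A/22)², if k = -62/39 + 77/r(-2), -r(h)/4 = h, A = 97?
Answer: 1824058681/11778624 ≈ 154.86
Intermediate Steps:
r(h) = -4*h
k = 2507/312 (k = -62/39 + 77/((-4*(-2))) = -62*1/39 + 77/8 = -62/39 + 77*(⅛) = -62/39 + 77/8 = 2507/312 ≈ 8.0353)
(k + A/22)² = (2507/312 + 97/22)² = (42709/3432)² = 1824058681/11778624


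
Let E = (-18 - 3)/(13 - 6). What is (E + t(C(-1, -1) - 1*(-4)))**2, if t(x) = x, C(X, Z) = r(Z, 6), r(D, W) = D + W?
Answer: 36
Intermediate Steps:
C(X, Z) = 6 + Z (C(X, Z) = Z + 6 = 6 + Z)
E = -3 (E = -21/7 = -21*1/7 = -3)
(E + t(C(-1, -1) - 1*(-4)))**2 = (-3 + ((6 - 1) - 1*(-4)))**2 = (-3 + (5 + 4))**2 = (-3 + 9)**2 = 6**2 = 36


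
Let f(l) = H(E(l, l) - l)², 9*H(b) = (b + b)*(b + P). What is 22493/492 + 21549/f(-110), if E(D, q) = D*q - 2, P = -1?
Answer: 55502405260245355415/1214030293336992768 ≈ 45.717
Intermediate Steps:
E(D, q) = -2 + D*q
H(b) = 2*b*(-1 + b)/9 (H(b) = ((b + b)*(b - 1))/9 = ((2*b)*(-1 + b))/9 = (2*b*(-1 + b))/9 = 2*b*(-1 + b)/9)
f(l) = 4*(-3 + l² - l)²*(-2 + l² - l)²/81 (f(l) = (2*((-2 + l*l) - l)*(-1 + ((-2 + l*l) - l))/9)² = (2*((-2 + l²) - l)*(-1 + ((-2 + l²) - l))/9)² = (2*(-2 + l² - l)*(-1 + (-2 + l² - l))/9)² = (2*(-2 + l² - l)*(-3 + l² - l)/9)² = (2*(-3 + l² - l)*(-2 + l² - l)/9)² = 4*(-3 + l² - l)²*(-2 + l² - l)²/81)
22493/492 + 21549/f(-110) = 22493/492 + 21549/((4*(2 - 110 - 1*(-110)²)²*(3 - 110 - 1*(-110)²)²/81)) = 22493*(1/492) + 21549/((4*(2 - 110 - 1*12100)²*(3 - 110 - 1*12100)²/81)) = 22493/492 + 21549/((4*(2 - 110 - 12100)²*(3 - 110 - 12100)²/81)) = 22493/492 + 21549/(((4/81)*(-12208)²*(-12207)²)) = 22493/492 + 21549/(((4/81)*149035264*149010849)) = 22493/492 + 21549/(9870164986479616/9) = 22493/492 + 21549*(9/9870164986479616) = 22493/492 + 193941/9870164986479616 = 55502405260245355415/1214030293336992768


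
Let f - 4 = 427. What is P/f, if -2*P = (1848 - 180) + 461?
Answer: -2129/862 ≈ -2.4698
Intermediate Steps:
f = 431 (f = 4 + 427 = 431)
P = -2129/2 (P = -((1848 - 180) + 461)/2 = -(1668 + 461)/2 = -½*2129 = -2129/2 ≈ -1064.5)
P/f = -2129/2/431 = -2129/2*1/431 = -2129/862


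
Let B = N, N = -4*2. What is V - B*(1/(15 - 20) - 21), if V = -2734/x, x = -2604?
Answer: -1097261/6510 ≈ -168.55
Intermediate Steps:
N = -8
B = -8
V = 1367/1302 (V = -2734/(-2604) = -2734*(-1/2604) = 1367/1302 ≈ 1.0499)
V - B*(1/(15 - 20) - 21) = 1367/1302 - (-8)*(1/(15 - 20) - 21) = 1367/1302 - (-8)*(1/(-5) - 21) = 1367/1302 - (-8)*(-1/5 - 21) = 1367/1302 - (-8)*(-106)/5 = 1367/1302 - 1*848/5 = 1367/1302 - 848/5 = -1097261/6510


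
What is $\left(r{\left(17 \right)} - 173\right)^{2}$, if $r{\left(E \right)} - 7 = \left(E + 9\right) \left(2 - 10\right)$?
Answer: $139876$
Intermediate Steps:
$r{\left(E \right)} = -65 - 8 E$ ($r{\left(E \right)} = 7 + \left(E + 9\right) \left(2 - 10\right) = 7 + \left(9 + E\right) \left(-8\right) = 7 - \left(72 + 8 E\right) = -65 - 8 E$)
$\left(r{\left(17 \right)} - 173\right)^{2} = \left(\left(-65 - 136\right) - 173\right)^{2} = \left(-201 - 173\right)^{2} = \left(-374\right)^{2} = 139876$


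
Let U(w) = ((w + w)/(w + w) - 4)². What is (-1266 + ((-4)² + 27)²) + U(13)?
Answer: 592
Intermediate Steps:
U(w) = 9 (U(w) = ((2*w)/((2*w)) - 4)² = ((2*w)*(1/(2*w)) - 4)² = (1 - 4)² = (-3)² = 9)
(-1266 + ((-4)² + 27)²) + U(13) = (-1266 + ((-4)² + 27)²) + 9 = (-1266 + (16 + 27)²) + 9 = (-1266 + 43²) + 9 = (-1266 + 1849) + 9 = 583 + 9 = 592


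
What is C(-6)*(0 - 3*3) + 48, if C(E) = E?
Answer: 102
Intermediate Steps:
C(-6)*(0 - 3*3) + 48 = -6*(0 - 3*3) + 48 = -6*(0 - 9) + 48 = -6*(-9) + 48 = 54 + 48 = 102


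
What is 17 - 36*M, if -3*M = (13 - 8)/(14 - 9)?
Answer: 29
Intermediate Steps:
M = -1/3 (M = -(13 - 8)/(3*(14 - 9)) = -5/(3*5) = -1/3*1 = -1/3 ≈ -0.33333)
17 - 36*M = 17 - 36*(-1/3) = 17 + 12 = 29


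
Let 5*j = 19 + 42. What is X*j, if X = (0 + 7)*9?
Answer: 3843/5 ≈ 768.60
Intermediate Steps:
X = 63 (X = 7*9 = 63)
j = 61/5 (j = (19 + 42)/5 = (1/5)*61 = 61/5 ≈ 12.200)
X*j = 63*(61/5) = 3843/5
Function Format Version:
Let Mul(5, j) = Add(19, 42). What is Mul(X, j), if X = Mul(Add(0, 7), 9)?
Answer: Rational(3843, 5) ≈ 768.60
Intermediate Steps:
X = 63 (X = Mul(7, 9) = 63)
j = Rational(61, 5) (j = Mul(Rational(1, 5), Add(19, 42)) = Mul(Rational(1, 5), 61) = Rational(61, 5) ≈ 12.200)
Mul(X, j) = Mul(63, Rational(61, 5)) = Rational(3843, 5)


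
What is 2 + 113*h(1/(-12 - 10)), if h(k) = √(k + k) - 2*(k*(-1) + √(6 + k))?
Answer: -91/11 - 113*√2882/11 + 113*I*√11/11 ≈ -559.76 + 34.071*I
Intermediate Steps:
h(k) = -2*√(6 + k) + 2*k + √2*√k (h(k) = √(2*k) - 2*(-k + √(6 + k)) = √2*√k - 2*(√(6 + k) - k) = √2*√k + (-2*√(6 + k) + 2*k) = -2*√(6 + k) + 2*k + √2*√k)
2 + 113*h(1/(-12 - 10)) = 2 + 113*(-2*√(6 + 1/(-12 - 10)) + 2/(-12 - 10) + √2*√(1/(-12 - 10))) = 2 + 113*(-2*√(6 + 1/(-22)) + 2/(-22) + √2*√(1/(-22))) = 2 + 113*(-2*√(6 - 1/22) + 2*(-1/22) + √2*√(-1/22)) = 2 + 113*(-√2882/11 - 1/11 + √2*(I*√22/22)) = 2 + 113*(-√2882/11 - 1/11 + I*√11/11) = 2 + 113*(-1/11 - √2882/11 + I*√11/11) = 2 + (-113/11 - 113*√2882/11 + 113*I*√11/11) = -91/11 - 113*√2882/11 + 113*I*√11/11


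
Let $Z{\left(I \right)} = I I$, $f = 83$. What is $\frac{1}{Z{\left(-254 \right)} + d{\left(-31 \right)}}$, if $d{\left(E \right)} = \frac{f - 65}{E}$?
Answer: $\frac{31}{1999978} \approx 1.55 \cdot 10^{-5}$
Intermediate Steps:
$Z{\left(I \right)} = I^{2}$
$d{\left(E \right)} = \frac{18}{E}$ ($d{\left(E \right)} = \frac{83 - 65}{E} = \frac{18}{E}$)
$\frac{1}{Z{\left(-254 \right)} + d{\left(-31 \right)}} = \frac{1}{\left(-254\right)^{2} + \frac{18}{-31}} = \frac{1}{64516 + 18 \left(- \frac{1}{31}\right)} = \frac{1}{64516 - \frac{18}{31}} = \frac{1}{\frac{1999978}{31}} = \frac{31}{1999978}$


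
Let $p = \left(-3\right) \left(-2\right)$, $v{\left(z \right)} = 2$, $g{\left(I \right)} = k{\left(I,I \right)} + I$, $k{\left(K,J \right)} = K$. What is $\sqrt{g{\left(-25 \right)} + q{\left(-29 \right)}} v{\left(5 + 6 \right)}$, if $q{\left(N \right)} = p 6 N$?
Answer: $2 i \sqrt{1094} \approx 66.151 i$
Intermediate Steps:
$g{\left(I \right)} = 2 I$ ($g{\left(I \right)} = I + I = 2 I$)
$p = 6$
$q{\left(N \right)} = 36 N$ ($q{\left(N \right)} = 6 \cdot 6 N = 36 N$)
$\sqrt{g{\left(-25 \right)} + q{\left(-29 \right)}} v{\left(5 + 6 \right)} = \sqrt{2 \left(-25\right) + 36 \left(-29\right)} 2 = \sqrt{-50 - 1044} \cdot 2 = \sqrt{-1094} \cdot 2 = i \sqrt{1094} \cdot 2 = 2 i \sqrt{1094}$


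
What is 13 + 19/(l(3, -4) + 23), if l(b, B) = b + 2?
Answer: 383/28 ≈ 13.679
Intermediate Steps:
l(b, B) = 2 + b
13 + 19/(l(3, -4) + 23) = 13 + 19/((2 + 3) + 23) = 13 + 19/(5 + 23) = 13 + 19/28 = 383/28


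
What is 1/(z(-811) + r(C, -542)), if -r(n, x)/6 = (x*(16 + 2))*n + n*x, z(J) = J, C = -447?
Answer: -1/27620047 ≈ -3.6206e-8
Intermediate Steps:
r(n, x) = -114*n*x (r(n, x) = -6*((x*(16 + 2))*n + n*x) = -6*((x*18)*n + n*x) = -6*((18*x)*n + n*x) = -6*(18*n*x + n*x) = -114*n*x)
1/(z(-811) + r(C, -542)) = 1/(-811 - 114*(-447)*(-542)) = 1/(-811 - 27619236) = 1/(-27620047) = -1/27620047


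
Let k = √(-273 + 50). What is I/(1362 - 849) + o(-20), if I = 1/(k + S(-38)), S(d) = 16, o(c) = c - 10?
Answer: (-15390*√223 + 246239*I)/(513*(√223 - 16*I)) ≈ -30.0 - 6.0763e-5*I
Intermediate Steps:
k = I*√223 (k = √(-223) = I*√223 ≈ 14.933*I)
o(c) = -10 + c
I = 1/(16 + I*√223) (I = 1/(I*√223 + 16) = 1/(16 + I*√223) ≈ 0.033403 - 0.031176*I)
I/(1362 - 849) + o(-20) = (16/479 - I*√223/479)/(1362 - 849) + (-10 - 20) = (16/479 - I*√223/479)/513 - 30 = (16/245727 - I*√223/245727) - 30 = -7371794/245727 - I*√223/245727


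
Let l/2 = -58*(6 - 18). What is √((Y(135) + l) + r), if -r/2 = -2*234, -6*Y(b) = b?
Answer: √9222/2 ≈ 48.016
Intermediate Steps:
Y(b) = -b/6
l = 1392 (l = 2*(-58*(6 - 18)) = 2*(-58*(-12)) = 2*696 = 1392)
r = 936 (r = -(-4)*234 = -2*(-468) = 936)
√((Y(135) + l) + r) = √((-⅙*135 + 1392) + 936) = √((-45/2 + 1392) + 936) = √(2739/2 + 936) = √(4611/2) = √9222/2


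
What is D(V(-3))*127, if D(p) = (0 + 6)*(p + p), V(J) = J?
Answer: -4572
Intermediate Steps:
D(p) = 12*p (D(p) = 6*(2*p) = 12*p)
D(V(-3))*127 = (12*(-3))*127 = -36*127 = -4572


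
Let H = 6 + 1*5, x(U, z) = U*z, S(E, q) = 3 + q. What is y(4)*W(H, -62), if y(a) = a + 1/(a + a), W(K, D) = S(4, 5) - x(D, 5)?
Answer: 5247/4 ≈ 1311.8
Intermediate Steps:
H = 11 (H = 6 + 5 = 11)
W(K, D) = 8 - 5*D (W(K, D) = (3 + 5) - D*5 = 8 - 5*D)
y(a) = a + 1/(2*a)
y(4)*W(H, -62) = (4 + (1/2)/4)*(8 - 5*(-62)) = (4 + (1/2)*(1/4))*(8 + 310) = (4 + 1/8)*318 = (33/8)*318 = 5247/4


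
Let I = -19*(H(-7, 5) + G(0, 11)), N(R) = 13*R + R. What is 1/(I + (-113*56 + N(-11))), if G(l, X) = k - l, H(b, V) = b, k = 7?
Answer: -1/6482 ≈ -0.00015427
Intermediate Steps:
G(l, X) = 7 - l
N(R) = 14*R
I = 0 (I = -19*(-7 + (7 - 1*0)) = -19*(-7 + (7 + 0)) = -19*(-7 + 7) = -19*0 = 0)
1/(I + (-113*56 + N(-11))) = 1/(0 + (-113*56 + 14*(-11))) = 1/(0 + (-6328 - 154)) = 1/(0 - 6482) = 1/(-6482) = -1/6482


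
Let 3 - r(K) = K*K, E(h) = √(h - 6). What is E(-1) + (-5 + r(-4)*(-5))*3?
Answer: 180 + I*√7 ≈ 180.0 + 2.6458*I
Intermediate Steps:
E(h) = √(-6 + h)
r(K) = 3 - K² (r(K) = 3 - K*K = 3 - K²)
E(-1) + (-5 + r(-4)*(-5))*3 = √(-6 - 1) + (-5 + (3 - 1*(-4)²)*(-5))*3 = √(-7) + (-5 + (3 - 1*16)*(-5))*3 = I*√7 + (-5 + (3 - 16)*(-5))*3 = I*√7 + (-5 - 13*(-5))*3 = I*√7 + (-5 + 65)*3 = I*√7 + 60*3 = I*√7 + 180 = 180 + I*√7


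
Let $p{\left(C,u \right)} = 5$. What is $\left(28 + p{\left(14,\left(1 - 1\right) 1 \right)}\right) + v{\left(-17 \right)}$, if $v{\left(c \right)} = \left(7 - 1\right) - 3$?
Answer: $36$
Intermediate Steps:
$v{\left(c \right)} = 3$ ($v{\left(c \right)} = 6 - 3 = 3$)
$\left(28 + p{\left(14,\left(1 - 1\right) 1 \right)}\right) + v{\left(-17 \right)} = \left(28 + 5\right) + 3 = 33 + 3 = 36$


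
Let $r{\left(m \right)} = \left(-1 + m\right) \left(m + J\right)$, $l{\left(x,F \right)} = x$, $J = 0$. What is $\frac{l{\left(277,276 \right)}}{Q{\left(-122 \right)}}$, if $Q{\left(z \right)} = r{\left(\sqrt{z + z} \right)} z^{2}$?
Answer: $- \frac{277}{3646580} + \frac{277 i \sqrt{61}}{444882760} \approx -7.5962 \cdot 10^{-5} + 4.8629 \cdot 10^{-6} i$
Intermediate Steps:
$r{\left(m \right)} = m \left(-1 + m\right)$ ($r{\left(m \right)} = \left(-1 + m\right) \left(m + 0\right) = \left(-1 + m\right) m = m \left(-1 + m\right)$)
$Q{\left(z \right)} = \sqrt{2} z^{\frac{5}{2}} \left(-1 + \sqrt{2} \sqrt{z}\right)$ ($Q{\left(z \right)} = \sqrt{z + z} \left(-1 + \sqrt{z + z}\right) z^{2} = \sqrt{2 z} \left(-1 + \sqrt{2 z}\right) z^{2} = \sqrt{2} \sqrt{z} \left(-1 + \sqrt{2} \sqrt{z}\right) z^{2} = \sqrt{2} z^{\frac{5}{2}} \left(-1 + \sqrt{2} \sqrt{z}\right)$)
$\frac{l{\left(277,276 \right)}}{Q{\left(-122 \right)}} = \frac{277}{2 \left(-122\right)^{3} - \sqrt{2} \left(-122\right)^{\frac{5}{2}}} = \frac{277}{2 \left(-1815848\right) - \sqrt{2} \cdot 14884 i \sqrt{122}} = \frac{277}{-3631696 - 29768 i \sqrt{61}}$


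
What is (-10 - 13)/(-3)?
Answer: 23/3 ≈ 7.6667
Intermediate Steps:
(-10 - 13)/(-3) = -23*(-⅓) = 23/3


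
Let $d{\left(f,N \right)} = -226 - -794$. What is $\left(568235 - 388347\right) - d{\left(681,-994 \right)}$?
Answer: $179320$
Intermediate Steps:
$d{\left(f,N \right)} = 568$ ($d{\left(f,N \right)} = -226 + 794 = 568$)
$\left(568235 - 388347\right) - d{\left(681,-994 \right)} = \left(568235 - 388347\right) - 568 = 179888 - 568 = 179320$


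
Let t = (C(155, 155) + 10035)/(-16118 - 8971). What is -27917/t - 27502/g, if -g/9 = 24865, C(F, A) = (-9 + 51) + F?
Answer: 156741446645669/2289768120 ≈ 68453.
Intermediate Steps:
C(F, A) = 42 + F
g = -223785 (g = -9*24865 = -223785)
t = -10232/25089 (t = ((42 + 155) + 10035)/(-16118 - 8971) = (197 + 10035)/(-25089) = 10232*(-1/25089) = -10232/25089 ≈ -0.40783)
-27917/t - 27502/g = -27917/(-10232/25089) - 27502/(-223785) = -27917*(-25089/10232) - 27502*(-1/223785) = 700409613/10232 + 27502/223785 = 156741446645669/2289768120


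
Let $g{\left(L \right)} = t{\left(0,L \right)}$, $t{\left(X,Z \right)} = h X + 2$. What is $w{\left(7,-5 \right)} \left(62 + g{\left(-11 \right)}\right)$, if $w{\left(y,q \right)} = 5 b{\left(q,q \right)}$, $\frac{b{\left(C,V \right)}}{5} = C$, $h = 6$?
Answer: $-8000$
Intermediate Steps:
$b{\left(C,V \right)} = 5 C$
$t{\left(X,Z \right)} = 2 + 6 X$ ($t{\left(X,Z \right)} = 6 X + 2 = 2 + 6 X$)
$g{\left(L \right)} = 2$ ($g{\left(L \right)} = 2 + 6 \cdot 0 = 2 + 0 = 2$)
$w{\left(y,q \right)} = 25 q$ ($w{\left(y,q \right)} = 5 \cdot 5 q = 25 q$)
$w{\left(7,-5 \right)} \left(62 + g{\left(-11 \right)}\right) = 25 \left(-5\right) \left(62 + 2\right) = \left(-125\right) 64 = -8000$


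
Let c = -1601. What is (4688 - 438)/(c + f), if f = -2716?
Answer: -4250/4317 ≈ -0.98448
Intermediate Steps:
(4688 - 438)/(c + f) = (4688 - 438)/(-1601 - 2716) = 4250/(-4317) = 4250*(-1/4317) = -4250/4317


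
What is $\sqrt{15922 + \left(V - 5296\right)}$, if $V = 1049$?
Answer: $5 \sqrt{467} \approx 108.05$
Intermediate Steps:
$\sqrt{15922 + \left(V - 5296\right)} = \sqrt{15922 + \left(1049 - 5296\right)} = \sqrt{15922 - 4247} = \sqrt{11675} = 5 \sqrt{467}$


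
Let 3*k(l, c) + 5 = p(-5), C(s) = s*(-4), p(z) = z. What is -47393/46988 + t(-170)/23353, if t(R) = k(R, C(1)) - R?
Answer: -3296812187/3291932292 ≈ -1.0015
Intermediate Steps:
C(s) = -4*s
k(l, c) = -10/3 (k(l, c) = -5/3 + (⅓)*(-5) = -5/3 - 5/3 = -10/3)
t(R) = -10/3 - R
-47393/46988 + t(-170)/23353 = -47393/46988 + (-10/3 - 1*(-170))/23353 = -47393*1/46988 + (-10/3 + 170)*(1/23353) = -47393/46988 + (500/3)*(1/23353) = -47393/46988 + 500/70059 = -3296812187/3291932292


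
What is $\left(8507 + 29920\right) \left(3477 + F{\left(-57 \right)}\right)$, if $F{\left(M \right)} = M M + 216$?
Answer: $266760234$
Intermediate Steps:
$F{\left(M \right)} = 216 + M^{2}$ ($F{\left(M \right)} = M^{2} + 216 = 216 + M^{2}$)
$\left(8507 + 29920\right) \left(3477 + F{\left(-57 \right)}\right) = \left(8507 + 29920\right) \left(3477 + \left(216 + \left(-57\right)^{2}\right)\right) = 38427 \left(3477 + \left(216 + 3249\right)\right) = 38427 \left(3477 + 3465\right) = 38427 \cdot 6942 = 266760234$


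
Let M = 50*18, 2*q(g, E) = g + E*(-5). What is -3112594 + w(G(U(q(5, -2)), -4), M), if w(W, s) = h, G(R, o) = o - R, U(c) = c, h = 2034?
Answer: -3110560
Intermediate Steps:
q(g, E) = g/2 - 5*E/2 (q(g, E) = (g + E*(-5))/2 = (g - 5*E)/2 = g/2 - 5*E/2)
M = 900
w(W, s) = 2034
-3112594 + w(G(U(q(5, -2)), -4), M) = -3112594 + 2034 = -3110560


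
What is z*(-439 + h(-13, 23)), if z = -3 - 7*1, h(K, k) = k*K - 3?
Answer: 7410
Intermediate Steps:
h(K, k) = -3 + K*k (h(K, k) = K*k - 3 = -3 + K*k)
z = -10 (z = -3 - 7 = -10)
z*(-439 + h(-13, 23)) = -10*(-439 + (-3 - 13*23)) = -10*(-439 + (-3 - 299)) = -10*(-439 - 302) = -10*(-741) = 7410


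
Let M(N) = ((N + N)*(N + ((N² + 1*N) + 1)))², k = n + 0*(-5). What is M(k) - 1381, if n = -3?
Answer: -805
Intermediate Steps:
k = -3 (k = -3 + 0*(-5) = -3 + 0 = -3)
M(N) = 4*N²*(1 + N² + 2*N)² (M(N) = ((2*N)*(N + ((N² + N) + 1)))² = ((2*N)*(N + ((N + N²) + 1)))² = ((2*N)*(N + (1 + N + N²)))² = ((2*N)*(1 + N² + 2*N))² = (2*N*(1 + N² + 2*N))² = 4*N²*(1 + N² + 2*N)²)
M(k) - 1381 = 4*(-3)²*(1 + (-3)² + 2*(-3))² - 1381 = 4*9*(1 + 9 - 6)² - 1381 = 4*9*4² - 1381 = 4*9*16 - 1381 = 576 - 1381 = -805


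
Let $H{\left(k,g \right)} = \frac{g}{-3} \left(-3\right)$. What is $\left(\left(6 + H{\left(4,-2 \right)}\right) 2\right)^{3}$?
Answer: $512$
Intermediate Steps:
$H{\left(k,g \right)} = g$ ($H{\left(k,g \right)} = g \left(- \frac{1}{3}\right) \left(-3\right) = - \frac{g}{3} \left(-3\right) = g$)
$\left(\left(6 + H{\left(4,-2 \right)}\right) 2\right)^{3} = \left(\left(6 - 2\right) 2\right)^{3} = \left(4 \cdot 2\right)^{3} = 8^{3} = 512$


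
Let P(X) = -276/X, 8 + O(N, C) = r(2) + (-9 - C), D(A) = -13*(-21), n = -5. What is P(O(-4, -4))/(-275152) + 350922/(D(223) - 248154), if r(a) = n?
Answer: -48280345493/34102476456 ≈ -1.4157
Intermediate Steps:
r(a) = -5
D(A) = 273
O(N, C) = -22 - C (O(N, C) = -8 + (-5 + (-9 - C)) = -8 + (-14 - C) = -22 - C)
P(O(-4, -4))/(-275152) + 350922/(D(223) - 248154) = -276/(-22 - 1*(-4))/(-275152) + 350922/(273 - 248154) = -276/(-22 + 4)*(-1/275152) + 350922/(-247881) = -276/(-18)*(-1/275152) + 350922*(-1/247881) = -276*(-1/18)*(-1/275152) - 116974/82627 = (46/3)*(-1/275152) - 116974/82627 = -23/412728 - 116974/82627 = -48280345493/34102476456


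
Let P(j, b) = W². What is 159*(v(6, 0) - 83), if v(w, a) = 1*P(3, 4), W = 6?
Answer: -7473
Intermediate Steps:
P(j, b) = 36 (P(j, b) = 6² = 36)
v(w, a) = 36 (v(w, a) = 1*36 = 36)
159*(v(6, 0) - 83) = 159*(36 - 83) = 159*(-47) = -7473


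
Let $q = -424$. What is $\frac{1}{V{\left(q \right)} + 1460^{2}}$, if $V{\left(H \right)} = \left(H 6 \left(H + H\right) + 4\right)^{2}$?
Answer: $\frac{1}{4654014455456} \approx 2.1487 \cdot 10^{-13}$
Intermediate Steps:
$V{\left(H \right)} = \left(4 + 12 H^{2}\right)^{2}$ ($V{\left(H \right)} = \left(H 6 \cdot 2 H + 4\right)^{2} = \left(H 12 H + 4\right)^{2} = \left(12 H^{2} + 4\right)^{2} = \left(4 + 12 H^{2}\right)^{2}$)
$\frac{1}{V{\left(q \right)} + 1460^{2}} = \frac{1}{16 \left(1 + 3 \left(-424\right)^{2}\right)^{2} + 1460^{2}} = \frac{1}{16 \left(1 + 3 \cdot 179776\right)^{2} + 2131600} = \frac{1}{16 \left(1 + 539328\right)^{2} + 2131600} = \frac{1}{16 \cdot 539329^{2} + 2131600} = \frac{1}{16 \cdot 290875770241 + 2131600} = \frac{1}{4654012323856 + 2131600} = \frac{1}{4654014455456}$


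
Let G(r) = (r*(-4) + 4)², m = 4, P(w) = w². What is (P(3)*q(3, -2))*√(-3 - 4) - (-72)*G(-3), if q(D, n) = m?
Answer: 18432 + 36*I*√7 ≈ 18432.0 + 95.247*I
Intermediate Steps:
q(D, n) = 4
G(r) = (4 - 4*r)² (G(r) = (-4*r + 4)² = (4 - 4*r)²)
(P(3)*q(3, -2))*√(-3 - 4) - (-72)*G(-3) = (3²*4)*√(-3 - 4) - (-72)*16*(-1 - 3)² = (9*4)*√(-7) - (-72)*16*(-4)² = 36*(I*√7) - (-72)*16*16 = 36*I*√7 - (-72)*256 = 36*I*√7 - 1*(-18432) = 36*I*√7 + 18432 = 18432 + 36*I*√7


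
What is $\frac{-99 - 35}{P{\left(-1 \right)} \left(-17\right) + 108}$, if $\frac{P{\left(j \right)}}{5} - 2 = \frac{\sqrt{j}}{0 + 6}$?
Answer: $\frac{299088}{145609} - \frac{68340 i}{145609} \approx 2.0541 - 0.46934 i$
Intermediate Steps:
$P{\left(j \right)} = 10 + \frac{5 \sqrt{j}}{6}$ ($P{\left(j \right)} = 10 + 5 \frac{\sqrt{j}}{0 + 6} = 10 + 5 \frac{\sqrt{j}}{6} = 10 + \frac{5 \sqrt{j}}{6}$)
$\frac{-99 - 35}{P{\left(-1 \right)} \left(-17\right) + 108} = \frac{-99 - 35}{\left(10 + \frac{5 \sqrt{-1}}{6}\right) \left(-17\right) + 108} = - \frac{134}{\left(10 + \frac{5 i}{6}\right) \left(-17\right) + 108} = - \frac{134}{\left(-170 - \frac{85 i}{6}\right) + 108} = - \frac{134}{-62 - \frac{85 i}{6}} = - 134 \frac{36 \left(-62 + \frac{85 i}{6}\right)}{145609} = - \frac{4824 \left(-62 + \frac{85 i}{6}\right)}{145609}$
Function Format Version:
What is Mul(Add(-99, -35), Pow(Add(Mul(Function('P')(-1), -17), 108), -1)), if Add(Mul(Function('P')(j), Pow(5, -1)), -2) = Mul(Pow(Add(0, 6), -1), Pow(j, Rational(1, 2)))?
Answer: Add(Rational(299088, 145609), Mul(Rational(-68340, 145609), I)) ≈ Add(2.0541, Mul(-0.46934, I))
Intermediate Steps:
Function('P')(j) = Add(10, Mul(Rational(5, 6), Pow(j, Rational(1, 2)))) (Function('P')(j) = Add(10, Mul(5, Mul(Pow(Add(0, 6), -1), Pow(j, Rational(1, 2))))) = Add(10, Mul(5, Mul(Pow(6, -1), Pow(j, Rational(1, 2))))) = Add(10, Mul(5, Mul(Rational(1, 6), Pow(j, Rational(1, 2))))) = Add(10, Mul(Rational(5, 6), Pow(j, Rational(1, 2)))))
Mul(Add(-99, -35), Pow(Add(Mul(Function('P')(-1), -17), 108), -1)) = Mul(Add(-99, -35), Pow(Add(Mul(Add(10, Mul(Rational(5, 6), Pow(-1, Rational(1, 2)))), -17), 108), -1)) = Mul(-134, Pow(Add(Mul(Add(10, Mul(Rational(5, 6), I)), -17), 108), -1)) = Mul(-134, Pow(Add(Add(-170, Mul(Rational(-85, 6), I)), 108), -1)) = Mul(-134, Pow(Add(-62, Mul(Rational(-85, 6), I)), -1)) = Mul(-134, Mul(Rational(36, 145609), Add(-62, Mul(Rational(85, 6), I)))) = Mul(Rational(-4824, 145609), Add(-62, Mul(Rational(85, 6), I)))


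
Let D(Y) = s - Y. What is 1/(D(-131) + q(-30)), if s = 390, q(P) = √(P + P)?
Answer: 521/271501 - 2*I*√15/271501 ≈ 0.001919 - 2.853e-5*I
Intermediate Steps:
q(P) = √2*√P (q(P) = √(2*P) = √2*√P)
D(Y) = 390 - Y
1/(D(-131) + q(-30)) = 1/((390 - 1*(-131)) + √2*√(-30)) = 1/((390 + 131) + √2*(I*√30)) = 1/(521 + 2*I*√15)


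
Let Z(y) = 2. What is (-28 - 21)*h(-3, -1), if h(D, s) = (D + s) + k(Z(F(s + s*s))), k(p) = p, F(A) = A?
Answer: 98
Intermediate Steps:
h(D, s) = 2 + D + s (h(D, s) = (D + s) + 2 = 2 + D + s)
(-28 - 21)*h(-3, -1) = (-28 - 21)*(2 - 3 - 1) = -49*(-2) = 98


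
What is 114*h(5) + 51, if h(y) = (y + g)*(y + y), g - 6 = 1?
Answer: 13731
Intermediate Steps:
g = 7 (g = 6 + 1 = 7)
h(y) = 2*y*(7 + y) (h(y) = (y + 7)*(y + y) = (7 + y)*(2*y) = 2*y*(7 + y))
114*h(5) + 51 = 114*(2*5*(7 + 5)) + 51 = 114*(2*5*12) + 51 = 114*120 + 51 = 13680 + 51 = 13731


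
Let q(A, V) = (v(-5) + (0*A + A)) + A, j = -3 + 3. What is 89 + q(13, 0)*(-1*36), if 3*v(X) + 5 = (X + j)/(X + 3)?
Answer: -817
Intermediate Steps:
j = 0
v(X) = -5/3 + X/(3*(3 + X)) (v(X) = -5/3 + ((X + 0)/(X + 3))/3 = -5/3 + (X/(3 + X))/3 = -5/3 + X/(3*(3 + X)))
q(A, V) = -⅚ + 2*A (q(A, V) = ((-15 - 4*(-5))/(3*(3 - 5)) + (0*A + A)) + A = ((⅓)*(-15 + 20)/(-2) + (0 + A)) + A = ((⅓)*(-½)*5 + A) + A = (-⅚ + A) + A = -⅚ + 2*A)
89 + q(13, 0)*(-1*36) = 89 + (-⅚ + 2*13)*(-1*36) = 89 + (-⅚ + 26)*(-36) = 89 + (151/6)*(-36) = 89 - 906 = -817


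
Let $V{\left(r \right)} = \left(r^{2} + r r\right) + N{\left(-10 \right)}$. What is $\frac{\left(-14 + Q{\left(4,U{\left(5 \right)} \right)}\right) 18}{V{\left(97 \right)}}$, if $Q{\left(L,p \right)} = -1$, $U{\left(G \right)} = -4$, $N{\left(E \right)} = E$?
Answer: $- \frac{135}{9404} \approx -0.014356$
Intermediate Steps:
$V{\left(r \right)} = -10 + 2 r^{2}$ ($V{\left(r \right)} = \left(r^{2} + r r\right) - 10 = \left(r^{2} + r^{2}\right) - 10 = 2 r^{2} - 10 = -10 + 2 r^{2}$)
$\frac{\left(-14 + Q{\left(4,U{\left(5 \right)} \right)}\right) 18}{V{\left(97 \right)}} = \frac{\left(-14 - 1\right) 18}{-10 + 2 \cdot 97^{2}} = \frac{\left(-15\right) 18}{-10 + 2 \cdot 9409} = - \frac{270}{-10 + 18818} = - \frac{270}{18808} = \left(-270\right) \frac{1}{18808} = - \frac{135}{9404}$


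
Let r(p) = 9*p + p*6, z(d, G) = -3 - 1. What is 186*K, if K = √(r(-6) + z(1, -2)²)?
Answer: 186*I*√74 ≈ 1600.0*I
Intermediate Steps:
z(d, G) = -4
r(p) = 15*p (r(p) = 9*p + 6*p = 15*p)
K = I*√74 (K = √(15*(-6) + (-4)²) = √(-90 + 16) = √(-74) = I*√74 ≈ 8.6023*I)
186*K = 186*(I*√74) = 186*I*√74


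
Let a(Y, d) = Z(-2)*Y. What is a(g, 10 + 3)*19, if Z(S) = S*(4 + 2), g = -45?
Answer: 10260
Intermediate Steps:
Z(S) = 6*S (Z(S) = S*6 = 6*S)
a(Y, d) = -12*Y (a(Y, d) = (6*(-2))*Y = -12*Y)
a(g, 10 + 3)*19 = -12*(-45)*19 = 540*19 = 10260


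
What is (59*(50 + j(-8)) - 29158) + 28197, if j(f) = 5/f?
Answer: 15617/8 ≈ 1952.1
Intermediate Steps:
(59*(50 + j(-8)) - 29158) + 28197 = (59*(50 + 5/(-8)) - 29158) + 28197 = (59*(50 + 5*(-⅛)) - 29158) + 28197 = (59*(50 - 5/8) - 29158) + 28197 = (59*(395/8) - 29158) + 28197 = (23305/8 - 29158) + 28197 = -209959/8 + 28197 = 15617/8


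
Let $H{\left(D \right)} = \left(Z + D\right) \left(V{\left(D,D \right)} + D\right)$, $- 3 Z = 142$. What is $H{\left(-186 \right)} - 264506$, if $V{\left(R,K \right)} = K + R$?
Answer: $-134306$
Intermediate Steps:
$Z = - \frac{142}{3}$ ($Z = \left(- \frac{1}{3}\right) 142 = - \frac{142}{3} \approx -47.333$)
$H{\left(D \right)} = 3 D \left(- \frac{142}{3} + D\right)$ ($H{\left(D \right)} = \left(- \frac{142}{3} + D\right) \left(\left(D + D\right) + D\right) = \left(- \frac{142}{3} + D\right) \left(2 D + D\right) = \left(- \frac{142}{3} + D\right) 3 D = 3 D \left(- \frac{142}{3} + D\right)$)
$H{\left(-186 \right)} - 264506 = - 186 \left(-142 + 3 \left(-186\right)\right) - 264506 = - 186 \left(-142 - 558\right) - 264506 = \left(-186\right) \left(-700\right) - 264506 = 130200 - 264506 = -134306$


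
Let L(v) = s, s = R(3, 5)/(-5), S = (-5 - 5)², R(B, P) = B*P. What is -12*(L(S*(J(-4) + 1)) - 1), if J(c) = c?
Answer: 48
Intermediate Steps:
S = 100 (S = (-10)² = 100)
s = -3 (s = (3*5)/(-5) = 15*(-⅕) = -3)
L(v) = -3
-12*(L(S*(J(-4) + 1)) - 1) = -12*(-3 - 1) = -12*(-4) = 48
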